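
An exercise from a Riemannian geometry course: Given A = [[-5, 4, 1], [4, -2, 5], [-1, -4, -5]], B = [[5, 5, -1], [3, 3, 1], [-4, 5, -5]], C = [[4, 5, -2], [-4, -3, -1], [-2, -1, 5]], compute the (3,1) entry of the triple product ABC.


(ABC)_{31} = sum_m (AB)_{3m} C_{m1}. First compute row 3 of AB.
(AB)_{31} = -1*5 + -4*3 + -5*-4 = 3
(AB)_{32} = -1*5 + -4*3 + -5*5 = -42
(AB)_{33} = -1*-1 + -4*1 + -5*-5 = 22
Now contract with column 1 of C:
(AB)_{31} * C_{11} = 3 * 4 = 12
(AB)_{32} * C_{21} = -42 * -4 = 168
(AB)_{33} * C_{31} = 22 * -2 = -44
(ABC)_{31} = 12 + 168 + -44 = 136

136


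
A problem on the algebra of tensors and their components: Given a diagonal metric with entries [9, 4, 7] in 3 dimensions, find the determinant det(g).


For a diagonal metric, the determinant is the product of diagonal entries.
Diagonal entries: 9, 4, 7
det(g) = 9 * 4 * 7 = 252

252


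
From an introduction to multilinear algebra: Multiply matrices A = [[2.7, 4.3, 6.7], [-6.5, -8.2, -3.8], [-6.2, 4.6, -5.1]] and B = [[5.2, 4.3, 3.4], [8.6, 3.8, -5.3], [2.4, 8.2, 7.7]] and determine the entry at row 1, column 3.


(AB)_{ij} = sum_k A_{ik} B_{kj}.
For i=1, j=3:
A_{11} * B_{13} = 2.7 * 3.4 = 9.18
A_{12} * B_{23} = 4.3 * -5.3 = -22.79
A_{13} * B_{33} = 6.7 * 7.7 = 51.59
Sum = 9.18 + -22.79 + 51.59 = 37.98

37.98


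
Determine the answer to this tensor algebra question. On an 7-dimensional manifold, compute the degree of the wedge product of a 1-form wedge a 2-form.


The degree of a wedge product is the sum of the degrees of the individual forms.
Degrees: 1, 2
Total degree = 1 + 2 = 3

3


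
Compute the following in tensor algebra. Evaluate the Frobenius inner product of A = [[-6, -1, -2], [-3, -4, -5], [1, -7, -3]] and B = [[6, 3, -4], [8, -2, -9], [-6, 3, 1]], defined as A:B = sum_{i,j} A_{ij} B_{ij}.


A:B = sum over all i,j of A_{ij} * B_{ij}.
Row 1: -6*6=-36, -1*3=-3, -2*-4=8 => row sum = -31
Row 2: -3*8=-24, -4*-2=8, -5*-9=45 => row sum = 29
Row 3: 1*-6=-6, -7*3=-21, -3*1=-3 => row sum = -30
Total = -31 + 29 + -30 = -32

-32


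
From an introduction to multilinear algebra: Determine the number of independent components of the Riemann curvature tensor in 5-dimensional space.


The Riemann tensor in d dimensions has d^2(d^2 - 1)/12 independent components.
d = 5, so d^2 = 25
d^2 - 1 = 24
d^2(d^2 - 1) = 25 * 24 = 600
Divide by 12: 600 / 12 = 50

50


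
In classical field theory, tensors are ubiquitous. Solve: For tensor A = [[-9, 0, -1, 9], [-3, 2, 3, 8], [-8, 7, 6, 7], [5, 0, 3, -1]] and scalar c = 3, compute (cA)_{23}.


Scalar multiplication: (cA)_{ij} = c * A_{ij}.
c = 3
A_{23} = 3
(cA)_{23} = 3 * 3 = 9

9


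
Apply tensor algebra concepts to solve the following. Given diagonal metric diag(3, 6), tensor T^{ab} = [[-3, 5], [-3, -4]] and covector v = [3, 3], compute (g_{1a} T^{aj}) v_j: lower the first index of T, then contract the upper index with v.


Step 1: lower the first index. For a diagonal metric, g_{ia} T^{aj} = g_{ii} T^{ij} (no sum on i).
g_{11} = 3
S_1{}^1 = 3 * T^{11} = 3 * -3 = -9
S_1{}^2 = 3 * T^{12} = 3 * 5 = 15
Step 2: contract S_1{}^j with v_j.
S_1{}^1 * v_1 = -9 * 3 = -27
S_1{}^2 * v_2 = 15 * 3 = 45
Result = -27 + 45 = 18

18


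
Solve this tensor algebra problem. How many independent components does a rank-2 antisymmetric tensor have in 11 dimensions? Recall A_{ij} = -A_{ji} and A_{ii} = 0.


An antisymmetric rank-2 tensor satisfies A_{ij} = -A_{ji}, so diagonal entries are zero.
The independent components are the upper-triangular entries: C(n, 2) = n(n-1)/2.
n = 11
C(11, 2) = 11 * 10 / 2 = 110 / 2 = 55

55


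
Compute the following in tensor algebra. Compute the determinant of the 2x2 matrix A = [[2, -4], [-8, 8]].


For a 2x2 matrix [[a, b], [c, d]], det = a*d - b*c.
a = 2, b = -4, c = -8, d = 8
a*d = 2 * 8 = 16
b*c = -4 * -8 = 32
det = 16 - 32 = -16

-16


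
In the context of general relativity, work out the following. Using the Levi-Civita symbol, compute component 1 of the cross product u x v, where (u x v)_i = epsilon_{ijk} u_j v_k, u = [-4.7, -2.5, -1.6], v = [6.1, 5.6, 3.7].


(u x v)_1 = sum_{j,k} epsilon_{1jk} u_j v_k. Only permutations of (1,2,3) contribute; the two non-zero terms are:
eps_{123} u_2 v_3 = 1 * -2.5 * 3.7 = -9.25
eps_{132} u_3 v_2 = -1 * -1.6 * 5.6 = 8.96
(u x v)_1 = -0.29

-0.29


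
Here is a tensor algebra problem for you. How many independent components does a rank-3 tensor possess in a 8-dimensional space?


The number of components of a rank-r tensor in d dimensions is d^r.
Here d = 8 and r = 3.
8^3 = 512

512


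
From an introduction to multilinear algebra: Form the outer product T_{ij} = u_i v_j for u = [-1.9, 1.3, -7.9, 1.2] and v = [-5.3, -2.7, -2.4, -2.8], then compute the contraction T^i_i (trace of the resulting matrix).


The outer product gives T_{ij} = u_i v_j.
The trace (contraction) is Tr(T) = sum_i T_{ii} = sum_i u_i v_i.
Diagonal entries:
T_{11} = u_1 * v_1 = -1.9 * -5.3 = 10.07
T_{22} = u_2 * v_2 = 1.3 * -2.7 = -3.51
T_{33} = u_3 * v_3 = -7.9 * -2.4 = 18.96
T_{44} = u_4 * v_4 = 1.2 * -2.8 = -3.36
Tr(T) = 10.07 + -3.51 + 18.96 + -3.36 = 22.16

22.16


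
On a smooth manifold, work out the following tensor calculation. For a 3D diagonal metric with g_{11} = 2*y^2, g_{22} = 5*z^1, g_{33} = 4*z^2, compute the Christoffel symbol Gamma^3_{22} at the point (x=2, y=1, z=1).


For a diagonal metric, Gamma^k_{ij} = (1/2) g^{kk} (dg_{ik}/dx_j + dg_{jk}/dx_i - dg_{ij}/dx_k).
The metric is diagonal, so g_{ab} = 0 for a != b.
At the given point: g_{11} = 2, g_{22} = 5, g_{33} = 4
g^{33} = 1/4
dg_{23}/dx_2 = 0 (off-diagonal)
dg_{23}/dx_2 = 0 (off-diagonal)
dg_{22}/dx_3 = dg_{22}/dx_3 = 5
Numerator = 0 + 0 - 5 = -5
Gamma^3_{22} = -5 / (2 * 4) = -5/8

-5/8


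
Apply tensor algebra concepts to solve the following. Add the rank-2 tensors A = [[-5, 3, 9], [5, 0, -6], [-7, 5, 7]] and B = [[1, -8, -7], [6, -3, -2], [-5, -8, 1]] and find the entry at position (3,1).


Tensor addition is component-wise: (A + B)_{ij} = A_{ij} + B_{ij}.
A_{31} = -7
B_{31} = -5
(A + B)_{31} = -7 + -5 = -12

-12


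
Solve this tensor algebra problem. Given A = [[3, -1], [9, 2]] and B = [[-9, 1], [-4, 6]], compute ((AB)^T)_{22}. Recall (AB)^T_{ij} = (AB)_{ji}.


(AB)^T_{ij} = (AB)_{ji} = sum_k A_{jk} B_{ki}.
For i=2, j=2 we need (AB)_{22}:
A_{21} * B_{12} = 9 * 1 = 9
A_{22} * B_{22} = 2 * 6 = 12
Sum = 9 + 12 = 21

21


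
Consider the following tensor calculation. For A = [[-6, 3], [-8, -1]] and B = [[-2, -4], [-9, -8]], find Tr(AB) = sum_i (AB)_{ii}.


Tr(AB) = sum_i (AB)_{ii} where (AB)_{ii} = sum_k A_{ik} B_{ki}.
(AB)_{11} = -6*-2 + 3*-9 = -15
(AB)_{22} = -8*-4 + -1*-8 = 40
Tr(AB) = -15 + 40 = 25

25


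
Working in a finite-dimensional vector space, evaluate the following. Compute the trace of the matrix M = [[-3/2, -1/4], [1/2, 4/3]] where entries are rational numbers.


The trace is the sum of diagonal entries.
Diagonal: M[1,1] = -3/2, M[2,2] = 4/3
Tr(M) = -3/2 + 4/3
Computing step by step:
After adding M[1,1]: -3/2
After adding M[2,2]: -1/6
Tr(M) = -1/6

-1/6


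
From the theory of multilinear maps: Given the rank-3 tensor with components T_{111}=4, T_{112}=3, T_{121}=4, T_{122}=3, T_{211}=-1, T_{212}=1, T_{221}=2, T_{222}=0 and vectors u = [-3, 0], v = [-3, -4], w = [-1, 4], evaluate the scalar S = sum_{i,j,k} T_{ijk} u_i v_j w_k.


S = sum over i,j,k of T_{ijk} u_i v_j w_k. Expanding all 8 terms:
T_{111}*u_1*v_1*w_1 = 4*-3*-3*-1 = -36  (running total: -36)
T_{112}*u_1*v_1*w_2 = 3*-3*-3*4 = 108  (running total: 72)
T_{121}*u_1*v_2*w_1 = 4*-3*-4*-1 = -48  (running total: 24)
T_{122}*u_1*v_2*w_2 = 3*-3*-4*4 = 144  (running total: 168)
T_{211}*u_2*v_1*w_1 = -1*0*-3*-1 = 0  (running total: 168)
T_{212}*u_2*v_1*w_2 = 1*0*-3*4 = 0  (running total: 168)
T_{221}*u_2*v_2*w_1 = 2*0*-4*-1 = 0  (running total: 168)
T_{222}*u_2*v_2*w_2 = 0*0*-4*4 = 0  (running total: 168)
S = 168

168


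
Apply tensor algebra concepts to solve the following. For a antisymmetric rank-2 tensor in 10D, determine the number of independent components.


A antisymmetric rank-2 tensor in d dimensions has d(d-1)/2 independent components.
d = 10
d(d-1)/2 = 10 * 9 / 2 = 90 / 2 = 45

45


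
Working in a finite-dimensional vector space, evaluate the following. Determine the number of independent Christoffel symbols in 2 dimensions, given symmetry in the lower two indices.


Christoffel symbols Gamma^k_{ij} are symmetric in i,j, so there are d * d(d+1)/2 independent symbols.
d = 2
d(d+1)/2 = 2 * 3 / 2 = 3
Total = 2 * 3 = 6

6


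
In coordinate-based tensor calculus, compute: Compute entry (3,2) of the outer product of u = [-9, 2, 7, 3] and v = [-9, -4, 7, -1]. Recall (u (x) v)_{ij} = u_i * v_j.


The outer product entry T_{ij} = u_i * v_j.
We need i=3, j=2.
u_3 = 7, v_2 = -4
T_{3,2} = 7 * -4 = -28

-28


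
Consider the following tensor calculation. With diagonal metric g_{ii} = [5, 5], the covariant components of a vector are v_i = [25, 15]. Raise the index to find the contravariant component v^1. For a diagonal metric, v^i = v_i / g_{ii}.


To raise an index with a diagonal metric: v^i = v_i / g_{ii}.
For index 1: v_1 = 25, g_{11} = 5
v^1 = 25 / 5 = 5

5


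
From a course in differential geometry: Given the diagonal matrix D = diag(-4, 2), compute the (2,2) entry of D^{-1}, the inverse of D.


For a diagonal matrix, the inverse has entries (D^{-1})_{ii} = 1/d_{ii}.
The diagonal entries are: d_{11} = -4, d_{22} = 2
We need (D^{-1})_{22} = 1/d_{22} = 1/2 = 1/2

1/2


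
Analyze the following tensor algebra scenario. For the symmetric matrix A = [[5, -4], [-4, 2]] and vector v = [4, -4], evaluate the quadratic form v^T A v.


First compute Av:
(Av)_1 = 5*4 + -4*-4 = 36
(Av)_2 = -4*4 + 2*-4 = -24
Av = [36, -24]
Then v^T (Av) = 4*36 + -4*-24
= 144 + 96 = 240

240


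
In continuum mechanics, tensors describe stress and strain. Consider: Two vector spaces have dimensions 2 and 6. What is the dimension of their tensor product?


The dimension of a tensor product is the product of dimensions.
dim(V) = 2, dim(W) = 6
dim(V (x) W) = 2 * 6 = 12

12


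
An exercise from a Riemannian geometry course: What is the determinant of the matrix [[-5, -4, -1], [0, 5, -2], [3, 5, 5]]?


Expanding along the first row, det(A) = a11*M_11 - a12*M_12 + a13*M_13, where M_1j is the (1,j) minor.
Minor M_11 = 5*5 - -2*5 = 35
Minor M_12 = 0*5 - -2*3 = 6
Minor M_13 = 0*5 - 5*3 = -15
det = -5*(35) - -4*(6) + -1*(-15)
    = -175 - -24 + 15
    = -136

-136


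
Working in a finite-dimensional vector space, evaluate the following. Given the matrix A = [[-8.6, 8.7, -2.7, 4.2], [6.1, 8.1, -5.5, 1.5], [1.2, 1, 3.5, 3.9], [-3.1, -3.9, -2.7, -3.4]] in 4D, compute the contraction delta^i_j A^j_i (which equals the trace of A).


The contraction (trace) of a rank-2 tensor is the sum of its diagonal elements.
Diagonal entries: A[1,1] = -8.6, A[2,2] = 8.1, A[3,3] = 3.5, A[4,4] = -3.4
Tr(A) = -8.6 + 8.1 + 3.5 + -3.4 = -0.4

-0.4


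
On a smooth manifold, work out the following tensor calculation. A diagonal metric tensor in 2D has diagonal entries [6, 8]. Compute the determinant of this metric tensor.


For a diagonal metric, the determinant is the product of diagonal entries.
Diagonal entries: 6, 8
det(g) = 6 * 8 = 48

48


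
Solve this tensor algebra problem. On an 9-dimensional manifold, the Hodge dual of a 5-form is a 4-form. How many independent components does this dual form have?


The Hodge dual of a p-form on an n-dimensional manifold is an (n-p)-form.
n = 9, p = 5, so dual degree = 9 - 5 = 4
The number of components is C(n, n-p) = C(9, 4) = 126

126


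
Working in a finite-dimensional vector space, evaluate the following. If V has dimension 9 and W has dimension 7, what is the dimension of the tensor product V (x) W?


The dimension of a tensor product is the product of dimensions.
dim(V) = 9, dim(W) = 7
dim(V (x) W) = 9 * 7 = 63

63


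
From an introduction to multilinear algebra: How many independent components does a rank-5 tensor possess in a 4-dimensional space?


The number of components of a rank-r tensor in d dimensions is d^r.
Here d = 4 and r = 5.
4^5 = 1024

1024


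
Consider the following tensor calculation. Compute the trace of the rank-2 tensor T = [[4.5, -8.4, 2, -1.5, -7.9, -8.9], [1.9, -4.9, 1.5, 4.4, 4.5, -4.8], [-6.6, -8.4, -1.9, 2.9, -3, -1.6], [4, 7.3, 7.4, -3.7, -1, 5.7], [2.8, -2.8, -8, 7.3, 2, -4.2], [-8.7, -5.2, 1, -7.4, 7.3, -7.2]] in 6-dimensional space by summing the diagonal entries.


The contraction (trace) of a rank-2 tensor is the sum of its diagonal elements.
Diagonal entries: A[1,1] = 4.5, A[2,2] = -4.9, A[3,3] = -1.9, A[4,4] = -3.7, A[5,5] = 2, A[6,6] = -7.2
Tr(A) = 4.5 + -4.9 + -1.9 + -3.7 + 2 + -7.2 = -11.2

-11.2


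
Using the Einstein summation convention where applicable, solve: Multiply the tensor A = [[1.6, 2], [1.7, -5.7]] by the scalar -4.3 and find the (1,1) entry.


Scalar multiplication: (cA)_{ij} = c * A_{ij}.
c = -4.3
A_{11} = 1.6
(cA)_{11} = -4.3 * 1.6 = -6.88

-6.88


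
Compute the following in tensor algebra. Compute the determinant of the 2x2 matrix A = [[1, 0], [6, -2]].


For a 2x2 matrix [[a, b], [c, d]], det = a*d - b*c.
a = 1, b = 0, c = 6, d = -2
a*d = 1 * -2 = -2
b*c = 0 * 6 = 0
det = -2 - 0 = -2

-2


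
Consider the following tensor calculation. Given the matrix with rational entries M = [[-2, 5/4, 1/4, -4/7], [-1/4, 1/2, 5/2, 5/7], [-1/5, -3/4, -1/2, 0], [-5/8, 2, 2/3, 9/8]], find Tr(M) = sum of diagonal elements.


The trace is the sum of diagonal entries.
Diagonal: M[1,1] = -2, M[2,2] = 1/2, M[3,3] = -1/2, M[4,4] = 9/8
Tr(M) = -2 + 1/2 + -1/2 + 9/8
Computing step by step:
After adding M[1,1]: -2
After adding M[2,2]: -3/2
After adding M[3,3]: -2
After adding M[4,4]: -7/8
Tr(M) = -7/8

-7/8


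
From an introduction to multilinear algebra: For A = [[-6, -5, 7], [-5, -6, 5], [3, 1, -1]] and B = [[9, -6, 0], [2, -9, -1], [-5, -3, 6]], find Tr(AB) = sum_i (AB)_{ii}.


Tr(AB) = sum_i (AB)_{ii} where (AB)_{ii} = sum_k A_{ik} B_{ki}.
(AB)_{11} = -6*9 + -5*2 + 7*-5 = -99
(AB)_{22} = -5*-6 + -6*-9 + 5*-3 = 69
(AB)_{33} = 3*0 + 1*-1 + -1*6 = -7
Tr(AB) = -99 + 69 + -7 = -37

-37


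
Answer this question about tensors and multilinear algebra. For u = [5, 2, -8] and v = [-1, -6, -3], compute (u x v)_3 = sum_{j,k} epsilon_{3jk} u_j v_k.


(u x v)_3 = sum_{j,k} epsilon_{3jk} u_j v_k. Only permutations of (1,2,3) contribute; the two non-zero terms are:
eps_{312} u_1 v_2 = 1 * 5 * -6 = -30
eps_{321} u_2 v_1 = -1 * 2 * -1 = 2
(u x v)_3 = -28

-28


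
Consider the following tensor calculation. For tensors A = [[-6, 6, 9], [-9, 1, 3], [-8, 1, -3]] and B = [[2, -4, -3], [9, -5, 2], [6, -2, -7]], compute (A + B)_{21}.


Tensor addition is component-wise: (A + B)_{ij} = A_{ij} + B_{ij}.
A_{21} = -9
B_{21} = 9
(A + B)_{21} = -9 + 9 = 0

0


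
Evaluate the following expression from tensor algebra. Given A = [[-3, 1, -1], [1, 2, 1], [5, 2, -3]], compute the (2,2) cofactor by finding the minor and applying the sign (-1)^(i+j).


To find cofactor C_{22}, delete row 2 and column 2.
The resulting 2x2 submatrix is: [[-3, -1], [5, -3]]
Minor M_{22} = -3*-3 - -1*5
  = 9 - -5 = 14
Sign = (-1)^(2+2) = (-1)^4 = 1
Cofactor C_{22} = 1 * 14 = 14

14


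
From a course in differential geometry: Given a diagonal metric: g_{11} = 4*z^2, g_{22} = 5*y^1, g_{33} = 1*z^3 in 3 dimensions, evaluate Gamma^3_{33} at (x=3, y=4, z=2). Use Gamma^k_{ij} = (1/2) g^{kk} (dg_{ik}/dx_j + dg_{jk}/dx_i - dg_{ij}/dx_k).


For a diagonal metric, Gamma^k_{ij} = (1/2) g^{kk} (dg_{ik}/dx_j + dg_{jk}/dx_i - dg_{ij}/dx_k).
The metric is diagonal, so g_{ab} = 0 for a != b.
At the given point: g_{11} = 16, g_{22} = 20, g_{33} = 8
g^{33} = 1/8
dg_{33}/dx_3 = dg_{33}/dx_3 = 12
dg_{33}/dx_3 = dg_{33}/dx_3 = 12
dg_{33}/dx_3 = dg_{33}/dx_3 = 12
Numerator = 12 + 12 - 12 = 12
Gamma^3_{33} = 12 / (2 * 8) = 3/4

3/4


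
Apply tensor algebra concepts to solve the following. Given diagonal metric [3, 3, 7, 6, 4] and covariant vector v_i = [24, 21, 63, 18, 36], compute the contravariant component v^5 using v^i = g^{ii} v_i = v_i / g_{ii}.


To raise an index with a diagonal metric: v^i = v_i / g_{ii}.
For index 5: v_5 = 36, g_{55} = 4
v^5 = 36 / 4 = 9

9


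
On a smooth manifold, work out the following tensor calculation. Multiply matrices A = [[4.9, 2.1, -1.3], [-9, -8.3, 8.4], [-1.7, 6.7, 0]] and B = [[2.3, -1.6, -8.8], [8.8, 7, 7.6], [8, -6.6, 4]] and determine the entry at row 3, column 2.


(AB)_{ij} = sum_k A_{ik} B_{kj}.
For i=3, j=2:
A_{31} * B_{12} = -1.7 * -1.6 = 2.72
A_{32} * B_{22} = 6.7 * 7 = 46.9
A_{33} * B_{32} = 0 * -6.6 = 0
Sum = 2.72 + 46.9 + 0 = 49.62

49.62


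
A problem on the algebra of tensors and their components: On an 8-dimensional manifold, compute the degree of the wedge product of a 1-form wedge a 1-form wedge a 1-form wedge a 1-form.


The degree of a wedge product is the sum of the degrees of the individual forms.
Degrees: 1, 1, 1, 1
Total degree = 1 + 1 + 1 + 1 = 4

4


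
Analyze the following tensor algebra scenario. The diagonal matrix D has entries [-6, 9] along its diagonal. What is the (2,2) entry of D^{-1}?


For a diagonal matrix, the inverse has entries (D^{-1})_{ii} = 1/d_{ii}.
The diagonal entries are: d_{11} = -6, d_{22} = 9
We need (D^{-1})_{22} = 1/d_{22} = 1/9 = 1/9

1/9


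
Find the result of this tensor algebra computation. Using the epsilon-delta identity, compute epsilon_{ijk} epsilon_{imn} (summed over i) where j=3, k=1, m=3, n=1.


Using the identity: epsilon_{ijk} epsilon_{imn} = delta_{jm} delta_{kn} - delta_{jn} delta_{km}.
delta_{33} = 1
delta_{11} = 1
delta_{31} = 0
delta_{13} = 0
Result = 1 * 1 - 0 * 0 = 1 - 0 = 1

1


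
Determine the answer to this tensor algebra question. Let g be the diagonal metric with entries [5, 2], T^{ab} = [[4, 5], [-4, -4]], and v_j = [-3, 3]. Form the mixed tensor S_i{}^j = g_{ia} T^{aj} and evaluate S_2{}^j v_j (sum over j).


Step 1: lower the first index. For a diagonal metric, g_{ia} T^{aj} = g_{ii} T^{ij} (no sum on i).
g_{22} = 2
S_2{}^1 = 2 * T^{21} = 2 * -4 = -8
S_2{}^2 = 2 * T^{22} = 2 * -4 = -8
Step 2: contract S_2{}^j with v_j.
S_2{}^1 * v_1 = -8 * -3 = 24
S_2{}^2 * v_2 = -8 * 3 = -24
Result = 24 + -24 = 0

0


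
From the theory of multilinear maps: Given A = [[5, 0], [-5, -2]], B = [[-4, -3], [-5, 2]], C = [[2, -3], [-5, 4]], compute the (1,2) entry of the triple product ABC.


(ABC)_{12} = sum_m (AB)_{1m} C_{m2}. First compute row 1 of AB.
(AB)_{11} = 5*-4 + 0*-5 = -20
(AB)_{12} = 5*-3 + 0*2 = -15
Now contract with column 2 of C:
(AB)_{11} * C_{12} = -20 * -3 = 60
(AB)_{12} * C_{22} = -15 * 4 = -60
(ABC)_{12} = 60 + -60 = 0

0


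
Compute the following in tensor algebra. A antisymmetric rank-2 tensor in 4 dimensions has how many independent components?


A antisymmetric rank-2 tensor in d dimensions has d(d-1)/2 independent components.
d = 4
d(d-1)/2 = 4 * 3 / 2 = 12 / 2 = 6

6


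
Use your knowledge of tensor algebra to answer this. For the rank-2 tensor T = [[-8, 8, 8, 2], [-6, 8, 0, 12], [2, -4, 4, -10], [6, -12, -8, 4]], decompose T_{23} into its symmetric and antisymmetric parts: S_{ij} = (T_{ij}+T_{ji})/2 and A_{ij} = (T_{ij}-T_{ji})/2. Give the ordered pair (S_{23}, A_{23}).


T_{23} = 0
T_{32} = -4
S_{23} = (0 + -4)/2 = -4/2 = -2
A_{23} = (0 - -4)/2 = 4/2 = 2
Check: S + A = -2 + 2 = 0 = T_{23}.

(-2, 2)


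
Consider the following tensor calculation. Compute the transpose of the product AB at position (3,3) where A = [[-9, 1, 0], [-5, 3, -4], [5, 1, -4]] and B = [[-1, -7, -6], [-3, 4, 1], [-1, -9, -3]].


(AB)^T_{ij} = (AB)_{ji} = sum_k A_{jk} B_{ki}.
For i=3, j=3 we need (AB)_{33}:
A_{31} * B_{13} = 5 * -6 = -30
A_{32} * B_{23} = 1 * 1 = 1
A_{33} * B_{33} = -4 * -3 = 12
Sum = -30 + 1 + 12 = -17

-17


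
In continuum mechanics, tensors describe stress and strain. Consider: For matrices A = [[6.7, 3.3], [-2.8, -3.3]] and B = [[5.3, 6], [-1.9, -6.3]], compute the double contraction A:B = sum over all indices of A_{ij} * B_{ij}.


A:B = sum over all i,j of A_{ij} * B_{ij}.
Row 1: 6.7*5.3=35.51, 3.3*6=19.8 => row sum = 55.31
Row 2: -2.8*-1.9=5.32, -3.3*-6.3=20.79 => row sum = 26.11
Total = 55.31 + 26.11 = 81.42

81.42


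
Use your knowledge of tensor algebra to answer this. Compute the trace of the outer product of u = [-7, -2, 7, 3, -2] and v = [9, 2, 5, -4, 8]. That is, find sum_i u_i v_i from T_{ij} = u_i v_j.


The outer product gives T_{ij} = u_i v_j.
The trace (contraction) is Tr(T) = sum_i T_{ii} = sum_i u_i v_i.
Diagonal entries:
T_{11} = u_1 * v_1 = -7 * 9 = -63
T_{22} = u_2 * v_2 = -2 * 2 = -4
T_{33} = u_3 * v_3 = 7 * 5 = 35
T_{44} = u_4 * v_4 = 3 * -4 = -12
T_{55} = u_5 * v_5 = -2 * 8 = -16
Tr(T) = -63 + -4 + 35 + -12 + -16 = -60

-60


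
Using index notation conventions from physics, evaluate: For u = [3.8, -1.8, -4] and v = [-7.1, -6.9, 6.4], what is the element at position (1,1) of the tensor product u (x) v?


The outer product entry T_{ij} = u_i * v_j.
We need i=1, j=1.
u_1 = 3.8, v_1 = -7.1
T_{1,1} = 3.8 * -7.1 = -26.98

-26.98


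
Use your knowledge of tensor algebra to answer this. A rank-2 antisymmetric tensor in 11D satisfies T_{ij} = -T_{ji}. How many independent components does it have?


An antisymmetric rank-2 tensor satisfies A_{ij} = -A_{ji}, so diagonal entries are zero.
The independent components are the upper-triangular entries: C(n, 2) = n(n-1)/2.
n = 11
C(11, 2) = 11 * 10 / 2 = 110 / 2 = 55

55


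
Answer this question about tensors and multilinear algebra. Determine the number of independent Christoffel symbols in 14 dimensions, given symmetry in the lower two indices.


Christoffel symbols Gamma^k_{ij} are symmetric in i,j, so there are d * d(d+1)/2 independent symbols.
d = 14
d(d+1)/2 = 14 * 15 / 2 = 105
Total = 14 * 105 = 1470

1470


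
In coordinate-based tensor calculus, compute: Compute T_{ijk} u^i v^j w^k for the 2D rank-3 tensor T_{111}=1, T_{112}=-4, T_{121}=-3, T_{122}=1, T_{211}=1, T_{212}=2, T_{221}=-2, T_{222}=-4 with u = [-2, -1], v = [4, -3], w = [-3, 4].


S = sum over i,j,k of T_{ijk} u_i v_j w_k. Expanding all 8 terms:
T_{111}*u_1*v_1*w_1 = 1*-2*4*-3 = 24  (running total: 24)
T_{112}*u_1*v_1*w_2 = -4*-2*4*4 = 128  (running total: 152)
T_{121}*u_1*v_2*w_1 = -3*-2*-3*-3 = 54  (running total: 206)
T_{122}*u_1*v_2*w_2 = 1*-2*-3*4 = 24  (running total: 230)
T_{211}*u_2*v_1*w_1 = 1*-1*4*-3 = 12  (running total: 242)
T_{212}*u_2*v_1*w_2 = 2*-1*4*4 = -32  (running total: 210)
T_{221}*u_2*v_2*w_1 = -2*-1*-3*-3 = 18  (running total: 228)
T_{222}*u_2*v_2*w_2 = -4*-1*-3*4 = -48  (running total: 180)
S = 180

180


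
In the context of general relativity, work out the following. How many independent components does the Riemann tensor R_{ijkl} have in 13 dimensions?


The Riemann tensor in d dimensions has d^2(d^2 - 1)/12 independent components.
d = 13, so d^2 = 169
d^2 - 1 = 168
d^2(d^2 - 1) = 169 * 168 = 28392
Divide by 12: 28392 / 12 = 2366

2366


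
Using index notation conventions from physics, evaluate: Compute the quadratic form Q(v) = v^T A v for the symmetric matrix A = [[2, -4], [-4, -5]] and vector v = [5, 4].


First compute Av:
(Av)_1 = 2*5 + -4*4 = -6
(Av)_2 = -4*5 + -5*4 = -40
Av = [-6, -40]
Then v^T (Av) = 5*-6 + 4*-40
= -30 + -160 = -190

-190


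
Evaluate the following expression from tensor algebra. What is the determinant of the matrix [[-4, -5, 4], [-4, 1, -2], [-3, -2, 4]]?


Expanding along the first row, det(A) = a11*M_11 - a12*M_12 + a13*M_13, where M_1j is the (1,j) minor.
Minor M_11 = 1*4 - -2*-2 = 0
Minor M_12 = -4*4 - -2*-3 = -22
Minor M_13 = -4*-2 - 1*-3 = 11
det = -4*(0) - -5*(-22) + 4*(11)
    = 0 - 110 + 44
    = -66

-66


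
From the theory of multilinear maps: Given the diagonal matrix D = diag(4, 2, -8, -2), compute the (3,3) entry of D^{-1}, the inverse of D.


For a diagonal matrix, the inverse has entries (D^{-1})_{ii} = 1/d_{ii}.
The diagonal entries are: d_{11} = 4, d_{22} = 2, d_{33} = -8, d_{44} = -2
We need (D^{-1})_{33} = 1/d_{33} = 1/-8 = -1/8

-1/8


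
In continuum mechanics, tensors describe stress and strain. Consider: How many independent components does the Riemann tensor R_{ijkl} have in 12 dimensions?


The Riemann tensor in d dimensions has d^2(d^2 - 1)/12 independent components.
d = 12, so d^2 = 144
d^2 - 1 = 143
d^2(d^2 - 1) = 144 * 143 = 20592
Divide by 12: 20592 / 12 = 1716

1716


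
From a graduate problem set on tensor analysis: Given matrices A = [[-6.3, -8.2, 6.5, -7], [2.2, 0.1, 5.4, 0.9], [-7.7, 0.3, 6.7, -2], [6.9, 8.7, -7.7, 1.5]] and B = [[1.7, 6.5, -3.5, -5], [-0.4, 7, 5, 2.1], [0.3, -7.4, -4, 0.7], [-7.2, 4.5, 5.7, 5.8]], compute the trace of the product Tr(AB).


Tr(AB) = sum_i (AB)_{ii} where (AB)_{ii} = sum_k A_{ik} B_{ki}.
(AB)_{11} = -6.3*1.7 + -8.2*-0.4 + 6.5*0.3 + -7*-7.2 = 44.92
(AB)_{22} = 2.2*6.5 + 0.1*7 + 5.4*-7.4 + 0.9*4.5 = -20.91
(AB)_{33} = -7.7*-3.5 + 0.3*5 + 6.7*-4 + -2*5.7 = -9.75
(AB)_{44} = 6.9*-5 + 8.7*2.1 + -7.7*0.7 + 1.5*5.8 = -12.92
Tr(AB) = 44.92 + -20.91 + -9.75 + -12.92 = 1.34

1.34


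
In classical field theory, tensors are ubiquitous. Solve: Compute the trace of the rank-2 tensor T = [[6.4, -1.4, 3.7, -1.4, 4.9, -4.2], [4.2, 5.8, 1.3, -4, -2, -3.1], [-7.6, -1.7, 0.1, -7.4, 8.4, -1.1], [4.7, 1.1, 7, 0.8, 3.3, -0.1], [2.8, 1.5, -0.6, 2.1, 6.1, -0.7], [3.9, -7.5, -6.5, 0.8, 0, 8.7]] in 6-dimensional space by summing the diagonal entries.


The contraction (trace) of a rank-2 tensor is the sum of its diagonal elements.
Diagonal entries: A[1,1] = 6.4, A[2,2] = 5.8, A[3,3] = 0.1, A[4,4] = 0.8, A[5,5] = 6.1, A[6,6] = 8.7
Tr(A) = 6.4 + 5.8 + 0.1 + 0.8 + 6.1 + 8.7 = 27.9

27.9


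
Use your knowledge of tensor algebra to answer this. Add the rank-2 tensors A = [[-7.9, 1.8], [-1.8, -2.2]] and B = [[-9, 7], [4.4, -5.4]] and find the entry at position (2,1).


Tensor addition is component-wise: (A + B)_{ij} = A_{ij} + B_{ij}.
A_{21} = -1.8
B_{21} = 4.4
(A + B)_{21} = -1.8 + 4.4 = 2.6

2.6


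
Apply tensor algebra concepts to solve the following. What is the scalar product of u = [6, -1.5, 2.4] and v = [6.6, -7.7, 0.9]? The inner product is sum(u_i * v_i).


The inner product u . v = sum of u_i * v_i.
Term-by-term: 6 * 6.6, -1.5 * -7.7, 2.4 * 0.9
Products: 39.6, 11.55, 2.16
Sum = 39.6 + 11.55 + 2.16 = 53.31

53.31


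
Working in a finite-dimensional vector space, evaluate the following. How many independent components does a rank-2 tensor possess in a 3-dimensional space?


The number of components of a rank-r tensor in d dimensions is d^r.
Here d = 3 and r = 2.
3^2 = 9

9


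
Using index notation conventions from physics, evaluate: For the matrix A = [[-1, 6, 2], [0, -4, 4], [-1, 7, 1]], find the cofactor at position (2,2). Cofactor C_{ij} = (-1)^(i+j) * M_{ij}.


To find cofactor C_{22}, delete row 2 and column 2.
The resulting 2x2 submatrix is: [[-1, 2], [-1, 1]]
Minor M_{22} = -1*1 - 2*-1
  = -1 - -2 = 1
Sign = (-1)^(2+2) = (-1)^4 = 1
Cofactor C_{22} = 1 * 1 = 1

1


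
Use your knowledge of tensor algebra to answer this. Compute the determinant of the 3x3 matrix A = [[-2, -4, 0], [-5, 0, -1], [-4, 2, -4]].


Expanding along the first row, det(A) = a11*M_11 - a12*M_12 + a13*M_13, where M_1j is the (1,j) minor.
Minor M_11 = 0*-4 - -1*2 = 2
Minor M_12 = -5*-4 - -1*-4 = 16
Minor M_13 = -5*2 - 0*-4 = -10
det = -2*(2) - -4*(16) + 0*(-10)
    = -4 - -64 + 0
    = 60

60


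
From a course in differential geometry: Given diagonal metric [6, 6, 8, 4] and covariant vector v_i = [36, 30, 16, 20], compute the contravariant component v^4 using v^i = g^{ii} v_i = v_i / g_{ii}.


To raise an index with a diagonal metric: v^i = v_i / g_{ii}.
For index 4: v_4 = 20, g_{44} = 4
v^4 = 20 / 4 = 5

5


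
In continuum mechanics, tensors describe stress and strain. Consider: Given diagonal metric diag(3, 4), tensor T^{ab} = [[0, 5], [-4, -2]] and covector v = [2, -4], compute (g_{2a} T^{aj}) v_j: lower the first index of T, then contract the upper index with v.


Step 1: lower the first index. For a diagonal metric, g_{ia} T^{aj} = g_{ii} T^{ij} (no sum on i).
g_{22} = 4
S_2{}^1 = 4 * T^{21} = 4 * -4 = -16
S_2{}^2 = 4 * T^{22} = 4 * -2 = -8
Step 2: contract S_2{}^j with v_j.
S_2{}^1 * v_1 = -16 * 2 = -32
S_2{}^2 * v_2 = -8 * -4 = 32
Result = -32 + 32 = 0

0


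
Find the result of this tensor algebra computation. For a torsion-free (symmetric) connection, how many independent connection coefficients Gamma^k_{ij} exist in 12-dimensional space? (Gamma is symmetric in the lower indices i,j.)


Christoffel symbols Gamma^k_{ij} are symmetric in i,j, so there are d * d(d+1)/2 independent symbols.
d = 12
d(d+1)/2 = 12 * 13 / 2 = 78
Total = 12 * 78 = 936

936


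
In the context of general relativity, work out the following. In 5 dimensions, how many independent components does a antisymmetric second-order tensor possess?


A antisymmetric rank-2 tensor in d dimensions has d(d-1)/2 independent components.
d = 5
d(d-1)/2 = 5 * 4 / 2 = 20 / 2 = 10

10


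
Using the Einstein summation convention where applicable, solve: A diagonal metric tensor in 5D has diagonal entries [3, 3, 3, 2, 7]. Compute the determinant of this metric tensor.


For a diagonal metric, the determinant is the product of diagonal entries.
Diagonal entries: 3, 3, 3, 2, 7
det(g) = 3 * 3 * 3 * 2 * 7 = 378

378


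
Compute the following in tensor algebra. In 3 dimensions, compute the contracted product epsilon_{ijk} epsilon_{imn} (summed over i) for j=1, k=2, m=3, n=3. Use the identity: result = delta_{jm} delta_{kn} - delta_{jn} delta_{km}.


Using the identity: epsilon_{ijk} epsilon_{imn} = delta_{jm} delta_{kn} - delta_{jn} delta_{km}.
delta_{13} = 0
delta_{23} = 0
delta_{13} = 0
delta_{23} = 0
Result = 0 * 0 - 0 * 0 = 0 - 0 = 0

0


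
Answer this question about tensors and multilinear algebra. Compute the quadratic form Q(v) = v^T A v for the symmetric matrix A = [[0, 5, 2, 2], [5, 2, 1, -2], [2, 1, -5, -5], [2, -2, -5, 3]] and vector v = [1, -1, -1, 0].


First compute Av:
(Av)_1 = 0*1 + 5*-1 + 2*-1 + 2*0 = -7
(Av)_2 = 5*1 + 2*-1 + 1*-1 + -2*0 = 2
(Av)_3 = 2*1 + 1*-1 + -5*-1 + -5*0 = 6
(Av)_4 = 2*1 + -2*-1 + -5*-1 + 3*0 = 9
Av = [-7, 2, 6, 9]
Then v^T (Av) = 1*-7 + -1*2 + -1*6 + 0*9
= -7 + -2 + -6 + 0 = -15

-15


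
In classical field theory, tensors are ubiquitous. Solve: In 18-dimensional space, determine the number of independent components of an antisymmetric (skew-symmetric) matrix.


An antisymmetric rank-2 tensor satisfies A_{ij} = -A_{ji}, so diagonal entries are zero.
The independent components are the upper-triangular entries: C(n, 2) = n(n-1)/2.
n = 18
C(18, 2) = 18 * 17 / 2 = 306 / 2 = 153

153


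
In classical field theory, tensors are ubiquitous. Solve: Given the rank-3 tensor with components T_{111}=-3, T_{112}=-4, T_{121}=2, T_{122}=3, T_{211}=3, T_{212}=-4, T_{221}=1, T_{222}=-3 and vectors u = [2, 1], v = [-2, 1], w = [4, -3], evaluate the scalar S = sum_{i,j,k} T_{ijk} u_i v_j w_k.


S = sum over i,j,k of T_{ijk} u_i v_j w_k. Expanding all 8 terms:
T_{111}*u_1*v_1*w_1 = -3*2*-2*4 = 48  (running total: 48)
T_{112}*u_1*v_1*w_2 = -4*2*-2*-3 = -48  (running total: 0)
T_{121}*u_1*v_2*w_1 = 2*2*1*4 = 16  (running total: 16)
T_{122}*u_1*v_2*w_2 = 3*2*1*-3 = -18  (running total: -2)
T_{211}*u_2*v_1*w_1 = 3*1*-2*4 = -24  (running total: -26)
T_{212}*u_2*v_1*w_2 = -4*1*-2*-3 = -24  (running total: -50)
T_{221}*u_2*v_2*w_1 = 1*1*1*4 = 4  (running total: -46)
T_{222}*u_2*v_2*w_2 = -3*1*1*-3 = 9  (running total: -37)
S = -37

-37


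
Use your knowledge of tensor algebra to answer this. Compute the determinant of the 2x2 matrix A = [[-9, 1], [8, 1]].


For a 2x2 matrix [[a, b], [c, d]], det = a*d - b*c.
a = -9, b = 1, c = 8, d = 1
a*d = -9 * 1 = -9
b*c = 1 * 8 = 8
det = -9 - 8 = -17

-17


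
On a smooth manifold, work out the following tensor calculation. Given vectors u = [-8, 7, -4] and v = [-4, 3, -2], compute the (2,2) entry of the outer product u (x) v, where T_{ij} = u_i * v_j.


The outer product entry T_{ij} = u_i * v_j.
We need i=2, j=2.
u_2 = 7, v_2 = 3
T_{2,2} = 7 * 3 = 21

21


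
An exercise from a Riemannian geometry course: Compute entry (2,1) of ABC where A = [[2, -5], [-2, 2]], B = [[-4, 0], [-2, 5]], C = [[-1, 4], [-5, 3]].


(ABC)_{21} = sum_m (AB)_{2m} C_{m1}. First compute row 2 of AB.
(AB)_{21} = -2*-4 + 2*-2 = 4
(AB)_{22} = -2*0 + 2*5 = 10
Now contract with column 1 of C:
(AB)_{21} * C_{11} = 4 * -1 = -4
(AB)_{22} * C_{21} = 10 * -5 = -50
(ABC)_{21} = -4 + -50 = -54

-54


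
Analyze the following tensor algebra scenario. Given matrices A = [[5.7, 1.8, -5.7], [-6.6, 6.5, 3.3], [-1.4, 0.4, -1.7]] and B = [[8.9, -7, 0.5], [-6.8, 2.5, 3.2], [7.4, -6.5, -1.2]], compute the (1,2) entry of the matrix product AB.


(AB)_{ij} = sum_k A_{ik} B_{kj}.
For i=1, j=2:
A_{11} * B_{12} = 5.7 * -7 = -39.9
A_{12} * B_{22} = 1.8 * 2.5 = 4.5
A_{13} * B_{32} = -5.7 * -6.5 = 37.05
Sum = -39.9 + 4.5 + 37.05 = 1.65

1.65


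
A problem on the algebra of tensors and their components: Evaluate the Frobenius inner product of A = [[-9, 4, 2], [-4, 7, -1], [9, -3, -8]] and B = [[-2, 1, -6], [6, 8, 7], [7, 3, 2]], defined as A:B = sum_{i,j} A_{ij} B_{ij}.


A:B = sum over all i,j of A_{ij} * B_{ij}.
Row 1: -9*-2=18, 4*1=4, 2*-6=-12 => row sum = 10
Row 2: -4*6=-24, 7*8=56, -1*7=-7 => row sum = 25
Row 3: 9*7=63, -3*3=-9, -8*2=-16 => row sum = 38
Total = 10 + 25 + 38 = 73

73


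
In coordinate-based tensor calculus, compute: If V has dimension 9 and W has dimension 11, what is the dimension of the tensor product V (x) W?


The dimension of a tensor product is the product of dimensions.
dim(V) = 9, dim(W) = 11
dim(V (x) W) = 9 * 11 = 99

99


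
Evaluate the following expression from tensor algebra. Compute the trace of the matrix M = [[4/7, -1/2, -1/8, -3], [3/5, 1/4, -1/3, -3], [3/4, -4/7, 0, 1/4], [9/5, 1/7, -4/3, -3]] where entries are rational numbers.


The trace is the sum of diagonal entries.
Diagonal: M[1,1] = 4/7, M[2,2] = 1/4, M[3,3] = 0, M[4,4] = -3
Tr(M) = 4/7 + 1/4 + 0 + -3
Computing step by step:
After adding M[1,1]: 4/7
After adding M[2,2]: 23/28
After adding M[3,3]: 23/28
After adding M[4,4]: -61/28
Tr(M) = -61/28

-61/28


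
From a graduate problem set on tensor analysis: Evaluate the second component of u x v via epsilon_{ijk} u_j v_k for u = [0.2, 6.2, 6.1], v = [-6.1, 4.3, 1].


(u x v)_2 = sum_{j,k} epsilon_{2jk} u_j v_k. Only permutations of (1,2,3) contribute; the two non-zero terms are:
eps_{213} u_1 v_3 = -1 * 0.2 * 1 = -0.2
eps_{231} u_3 v_1 = 1 * 6.1 * -6.1 = -37.21
(u x v)_2 = -37.41

-37.41


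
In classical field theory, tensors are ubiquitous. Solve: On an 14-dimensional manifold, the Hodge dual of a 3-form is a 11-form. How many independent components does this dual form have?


The Hodge dual of a p-form on an n-dimensional manifold is an (n-p)-form.
n = 14, p = 3, so dual degree = 14 - 3 = 11
The number of components is C(n, n-p) = C(14, 11) = 364

364


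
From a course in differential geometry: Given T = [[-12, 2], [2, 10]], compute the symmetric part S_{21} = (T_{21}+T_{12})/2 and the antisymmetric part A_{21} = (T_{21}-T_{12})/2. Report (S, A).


T_{21} = 2
T_{12} = 2
S_{21} = (2 + 2)/2 = 4/2 = 2
A_{21} = (2 - 2)/2 = 0/2 = 0
Check: S + A = 2 + 0 = 2 = T_{21}.

(2, 0)


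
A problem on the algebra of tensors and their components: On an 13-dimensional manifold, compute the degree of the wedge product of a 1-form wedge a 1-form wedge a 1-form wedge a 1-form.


The degree of a wedge product is the sum of the degrees of the individual forms.
Degrees: 1, 1, 1, 1
Total degree = 1 + 1 + 1 + 1 = 4

4


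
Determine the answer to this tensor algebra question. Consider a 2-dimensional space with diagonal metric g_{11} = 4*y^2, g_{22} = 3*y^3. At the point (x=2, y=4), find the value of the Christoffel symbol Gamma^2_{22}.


For a diagonal metric, Gamma^k_{ij} = (1/2) g^{kk} (dg_{ik}/dx_j + dg_{jk}/dx_i - dg_{ij}/dx_k).
The metric is diagonal, so g_{ab} = 0 for a != b.
At the given point: g_{11} = 64, g_{22} = 192
g^{22} = 1/192
dg_{22}/dx_2 = dg_{22}/dx_2 = 144
dg_{22}/dx_2 = dg_{22}/dx_2 = 144
dg_{22}/dx_2 = dg_{22}/dx_2 = 144
Numerator = 144 + 144 - 144 = 144
Gamma^2_{22} = 144 / (2 * 192) = 3/8

3/8


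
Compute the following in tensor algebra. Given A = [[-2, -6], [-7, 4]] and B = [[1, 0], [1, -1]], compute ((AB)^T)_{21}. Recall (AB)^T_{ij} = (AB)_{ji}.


(AB)^T_{ij} = (AB)_{ji} = sum_k A_{jk} B_{ki}.
For i=2, j=1 we need (AB)_{12}:
A_{11} * B_{12} = -2 * 0 = 0
A_{12} * B_{22} = -6 * -1 = 6
Sum = 0 + 6 = 6

6


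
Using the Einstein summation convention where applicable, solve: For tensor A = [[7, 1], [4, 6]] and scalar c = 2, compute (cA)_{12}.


Scalar multiplication: (cA)_{ij} = c * A_{ij}.
c = 2
A_{12} = 1
(cA)_{12} = 2 * 1 = 2

2


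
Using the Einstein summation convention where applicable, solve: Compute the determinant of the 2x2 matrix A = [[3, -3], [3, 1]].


For a 2x2 matrix [[a, b], [c, d]], det = a*d - b*c.
a = 3, b = -3, c = 3, d = 1
a*d = 3 * 1 = 3
b*c = -3 * 3 = -9
det = 3 - -9 = 12

12


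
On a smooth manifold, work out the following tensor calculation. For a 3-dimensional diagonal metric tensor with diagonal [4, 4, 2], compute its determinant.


For a diagonal metric, the determinant is the product of diagonal entries.
Diagonal entries: 4, 4, 2
det(g) = 4 * 4 * 2 = 32

32


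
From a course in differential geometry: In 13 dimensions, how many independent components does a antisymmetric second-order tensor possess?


A antisymmetric rank-2 tensor in d dimensions has d(d-1)/2 independent components.
d = 13
d(d-1)/2 = 13 * 12 / 2 = 156 / 2 = 78

78


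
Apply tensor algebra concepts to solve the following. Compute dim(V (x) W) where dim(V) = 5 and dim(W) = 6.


The dimension of a tensor product is the product of dimensions.
dim(V) = 5, dim(W) = 6
dim(V (x) W) = 5 * 6 = 30

30


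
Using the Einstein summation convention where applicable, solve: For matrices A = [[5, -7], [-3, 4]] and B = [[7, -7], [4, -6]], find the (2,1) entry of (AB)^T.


(AB)^T_{ij} = (AB)_{ji} = sum_k A_{jk} B_{ki}.
For i=2, j=1 we need (AB)_{12}:
A_{11} * B_{12} = 5 * -7 = -35
A_{12} * B_{22} = -7 * -6 = 42
Sum = -35 + 42 = 7

7


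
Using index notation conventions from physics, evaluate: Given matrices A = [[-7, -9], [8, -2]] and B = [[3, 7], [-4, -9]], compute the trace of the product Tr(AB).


Tr(AB) = sum_i (AB)_{ii} where (AB)_{ii} = sum_k A_{ik} B_{ki}.
(AB)_{11} = -7*3 + -9*-4 = 15
(AB)_{22} = 8*7 + -2*-9 = 74
Tr(AB) = 15 + 74 = 89

89


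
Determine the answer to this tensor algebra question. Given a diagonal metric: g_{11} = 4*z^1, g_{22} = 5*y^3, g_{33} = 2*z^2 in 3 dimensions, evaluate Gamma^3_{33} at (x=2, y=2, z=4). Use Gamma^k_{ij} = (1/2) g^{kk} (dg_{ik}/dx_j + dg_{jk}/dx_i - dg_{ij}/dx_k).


For a diagonal metric, Gamma^k_{ij} = (1/2) g^{kk} (dg_{ik}/dx_j + dg_{jk}/dx_i - dg_{ij}/dx_k).
The metric is diagonal, so g_{ab} = 0 for a != b.
At the given point: g_{11} = 16, g_{22} = 40, g_{33} = 32
g^{33} = 1/32
dg_{33}/dx_3 = dg_{33}/dx_3 = 16
dg_{33}/dx_3 = dg_{33}/dx_3 = 16
dg_{33}/dx_3 = dg_{33}/dx_3 = 16
Numerator = 16 + 16 - 16 = 16
Gamma^3_{33} = 16 / (2 * 32) = 1/4

1/4


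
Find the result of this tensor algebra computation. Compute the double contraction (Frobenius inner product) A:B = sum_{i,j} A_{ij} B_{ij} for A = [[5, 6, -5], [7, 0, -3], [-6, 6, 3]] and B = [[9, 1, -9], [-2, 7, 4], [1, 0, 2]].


A:B = sum over all i,j of A_{ij} * B_{ij}.
Row 1: 5*9=45, 6*1=6, -5*-9=45 => row sum = 96
Row 2: 7*-2=-14, 0*7=0, -3*4=-12 => row sum = -26
Row 3: -6*1=-6, 6*0=0, 3*2=6 => row sum = 0
Total = 96 + -26 + 0 = 70

70


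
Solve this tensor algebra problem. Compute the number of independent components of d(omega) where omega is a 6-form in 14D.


The exterior derivative of a p-form is a (p+1)-form.
Its number of independent components is C(n, p+1).
n = 14, p+1 = 7
C(14, 7) = 3432

3432


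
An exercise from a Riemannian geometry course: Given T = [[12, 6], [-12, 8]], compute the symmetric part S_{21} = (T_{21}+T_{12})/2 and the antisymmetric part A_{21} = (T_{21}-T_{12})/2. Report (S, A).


T_{21} = -12
T_{12} = 6
S_{21} = (-12 + 6)/2 = -6/2 = -3
A_{21} = (-12 - 6)/2 = -18/2 = -9
Check: S + A = -3 + -9 = -12 = T_{21}.

(-3, -9)
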